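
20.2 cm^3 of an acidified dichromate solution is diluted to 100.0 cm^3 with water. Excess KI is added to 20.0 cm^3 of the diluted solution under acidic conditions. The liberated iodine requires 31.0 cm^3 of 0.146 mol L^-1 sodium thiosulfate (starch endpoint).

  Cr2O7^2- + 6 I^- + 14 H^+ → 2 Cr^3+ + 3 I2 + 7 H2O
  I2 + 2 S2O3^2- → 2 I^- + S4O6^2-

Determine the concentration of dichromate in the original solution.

0.187 mol/L

n(S2O3^2-) = 0.0310 × 0.146 = 4.53 × 10^-3 mol
n(I2) = n(S2O3^2-)/2 = 2.26 × 10^-3 mol
From the 1:3 ratio, n(Cr2O7^2-) in the aliquot = 1/3 × 2.26 × 10^-3 = 7.54 × 10^-4 mol
[Cr2O7^2-]_dilute = 7.54 × 10^-4 / 0.0200 = 0.0377 mol/L
[Cr2O7^2-]_original = 0.0377 × 100.0/20.2 = 0.187 mol/L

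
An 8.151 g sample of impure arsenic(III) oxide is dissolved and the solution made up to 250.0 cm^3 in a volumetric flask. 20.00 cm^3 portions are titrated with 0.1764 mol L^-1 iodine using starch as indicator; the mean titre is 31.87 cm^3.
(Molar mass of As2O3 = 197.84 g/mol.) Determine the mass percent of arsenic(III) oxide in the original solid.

As2O3 + 2 I2 + 2 H2O → As2O5 + 4 HI
n(I2) per titration = 0.03187 × 0.1764 = 5.622 × 10^-3 mol
From the 1:2 ratio, n(As2O3) in each aliquot = 1/2 × 5.622 × 10^-3 = 2.811 × 10^-3 mol
n(As2O3) in the whole flask = 2.811 × 10^-3 × 250.0/20.00 = 0.03514 mol
mass of As2O3 = 0.03514 × 197.84 = 6.951 g
% As2O3 = 6.951 / 8.151 × 100 = 85.28 %

85.28 %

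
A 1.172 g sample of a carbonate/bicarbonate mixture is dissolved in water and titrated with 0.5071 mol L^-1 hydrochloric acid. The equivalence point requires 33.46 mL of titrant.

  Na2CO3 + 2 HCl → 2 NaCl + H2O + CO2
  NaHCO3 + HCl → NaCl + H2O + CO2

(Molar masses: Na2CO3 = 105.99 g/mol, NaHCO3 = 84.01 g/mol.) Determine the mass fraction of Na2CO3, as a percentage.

36.95 %

n(HCl) = 0.03346 × 0.5071 = 0.01697 mol
Let x = n(Na2CO3), y = n(NaHCO3).
Titrant: 2x + 1y = 0.01697;  mass: 105.99x + 84.01y = 1.172
Solving, x = 4.086 × 10^-3 mol, y = 8.796 × 10^-3 mol
mass of Na2CO3 = 4.086 × 10^-3 × 105.99 = 0.4331 g
% Na2CO3 = 0.4331 / 1.172 × 100 = 36.95 %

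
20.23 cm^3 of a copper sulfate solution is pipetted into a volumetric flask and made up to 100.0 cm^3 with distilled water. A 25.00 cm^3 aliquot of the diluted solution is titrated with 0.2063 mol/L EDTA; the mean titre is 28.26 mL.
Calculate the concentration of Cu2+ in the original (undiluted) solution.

1.153 mol/L

Cu^2+ + EDTA^4- → [Cu(EDTA)]^2-
n(EDTA) = 0.02826 × 0.2063 = 5.830 × 10^-3 mol
n(Cu2+) in the aliquot = 5.830 × 10^-3 mol (1:1 ratio)
[Cu2+]_dilute = 5.830 × 10^-3 / 0.02500 = 0.2332 mol/L
Dilution factor = 100.0 / 20.23 = 4.943
[Cu2+]_stock = 0.2332 × 4.943 = 1.153 mol/L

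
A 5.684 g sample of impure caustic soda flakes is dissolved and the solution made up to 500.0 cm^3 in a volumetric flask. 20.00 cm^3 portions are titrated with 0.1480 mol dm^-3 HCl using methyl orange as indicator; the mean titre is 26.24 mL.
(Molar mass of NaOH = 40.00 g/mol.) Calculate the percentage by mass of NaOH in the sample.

NaOH + HCl → NaCl + H2O
n(HCl) per titration = 0.02624 × 0.1480 = 3.884 × 10^-3 mol
n(NaOH) in each aliquot = 3.884 × 10^-3 mol (1:1 ratio)
n(NaOH) in the whole flask = 3.884 × 10^-3 × 500.0/20.00 = 0.09709 mol
mass of NaOH = 0.09709 × 40.00 = 3.884 g
% NaOH = 3.884 / 5.684 × 100 = 68.32 %

68.32 %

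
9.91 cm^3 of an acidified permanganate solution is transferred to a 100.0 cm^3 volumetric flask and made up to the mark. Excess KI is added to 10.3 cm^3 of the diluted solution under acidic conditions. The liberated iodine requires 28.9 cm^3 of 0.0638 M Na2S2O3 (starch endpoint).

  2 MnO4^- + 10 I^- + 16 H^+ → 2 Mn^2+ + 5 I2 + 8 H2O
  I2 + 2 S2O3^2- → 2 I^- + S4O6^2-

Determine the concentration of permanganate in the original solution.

n(S2O3^2-) = 0.0289 × 0.0638 = 1.84 × 10^-3 mol
n(I2) = n(S2O3^2-)/2 = 9.22 × 10^-4 mol
From the 2:5 ratio, n(MnO4^-) in the aliquot = 2/5 × 9.22 × 10^-4 = 3.69 × 10^-4 mol
[MnO4^-]_dilute = 3.69 × 10^-4 / 0.0103 = 0.0358 mol/L
[MnO4^-]_original = 0.0358 × 100.0/9.91 = 0.361 mol/L

0.361 M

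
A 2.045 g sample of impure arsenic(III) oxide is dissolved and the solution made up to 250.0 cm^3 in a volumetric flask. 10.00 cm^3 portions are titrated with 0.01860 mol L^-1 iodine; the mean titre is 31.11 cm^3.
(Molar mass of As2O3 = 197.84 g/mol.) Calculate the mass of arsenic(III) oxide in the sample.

1.431 g

As2O3 + 2 I2 + 2 H2O → As2O5 + 4 HI
n(I2) per titration = 0.03111 × 0.01860 = 5.786 × 10^-4 mol
From the 1:2 ratio, n(As2O3) in each aliquot = 1/2 × 5.786 × 10^-4 = 2.893 × 10^-4 mol
n(As2O3) in the whole flask = 2.893 × 10^-4 × 250.0/10.00 = 7.233 × 10^-3 mol
mass of As2O3 = 7.233 × 10^-3 × 197.84 = 1.431 g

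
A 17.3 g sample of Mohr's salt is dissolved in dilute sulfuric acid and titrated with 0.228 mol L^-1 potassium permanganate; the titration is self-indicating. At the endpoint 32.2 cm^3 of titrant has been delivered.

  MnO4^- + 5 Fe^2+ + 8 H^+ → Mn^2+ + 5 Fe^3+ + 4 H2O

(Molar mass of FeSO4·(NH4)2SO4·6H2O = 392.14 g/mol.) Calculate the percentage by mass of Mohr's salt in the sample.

n(KMnO4) = 0.0322 L × 0.228 mol/L = 7.34 × 10^-3 mol
From the 5:1 ratio, n(FeSO4·(NH4)2SO4·6H2O) = 5/1 × 7.34 × 10^-3 = 0.0367 mol
mass of FeSO4·(NH4)2SO4·6H2O = 0.0367 × 392.14 g/mol = 14.4 g
% FeSO4·(NH4)2SO4·6H2O = 14.4 / 17.3 × 100 = 83.2 %

83.2 %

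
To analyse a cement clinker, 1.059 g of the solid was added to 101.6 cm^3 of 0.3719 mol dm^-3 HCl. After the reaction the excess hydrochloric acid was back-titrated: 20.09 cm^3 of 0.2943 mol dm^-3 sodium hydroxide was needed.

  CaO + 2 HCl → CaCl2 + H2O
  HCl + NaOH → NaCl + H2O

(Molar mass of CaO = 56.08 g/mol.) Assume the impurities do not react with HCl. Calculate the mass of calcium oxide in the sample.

n(HCl) added = 0.1016 × 0.3719 = 0.03779 mol
n(NaOH) used in back-titration = 0.02009 × 0.2943 = 5.912 × 10^-3 mol
n(HCl) left over = 5.912 × 10^-3 mol (1:1 ratio)
n(HCl) consumed by analyte = 0.03779 − 5.912 × 10^-3 = 0.03187 mol
From the 1:2 ratio, n(CaO) = 1/2 × 0.03187 = 0.01594 mol
mass of CaO = 0.01594 × 56.08 = 0.8937 g

0.8937 g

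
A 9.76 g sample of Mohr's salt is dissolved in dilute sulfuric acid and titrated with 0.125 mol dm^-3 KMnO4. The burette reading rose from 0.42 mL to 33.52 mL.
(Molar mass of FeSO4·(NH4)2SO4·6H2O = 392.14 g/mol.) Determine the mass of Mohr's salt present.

MnO4^- + 5 Fe^2+ + 8 H^+ → Mn^2+ + 5 Fe^3+ + 4 H2O
n(KMnO4) = 0.0331 L × 0.125 mol/L = 4.14 × 10^-3 mol
From the 5:1 ratio, n(FeSO4·(NH4)2SO4·6H2O) = 5/1 × 4.14 × 10^-3 = 0.0207 mol
mass of FeSO4·(NH4)2SO4·6H2O = 0.0207 × 392.14 g/mol = 8.11 g

8.11 g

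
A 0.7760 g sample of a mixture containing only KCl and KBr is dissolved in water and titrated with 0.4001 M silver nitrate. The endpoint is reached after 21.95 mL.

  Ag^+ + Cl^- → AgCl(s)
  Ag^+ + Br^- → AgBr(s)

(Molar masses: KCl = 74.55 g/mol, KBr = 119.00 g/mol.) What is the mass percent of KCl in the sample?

n(AgNO3) = 0.02195 × 0.4001 = 8.782 × 10^-3 mol
Let x = n(KCl), y = n(KBr).
Titrant: 1x + 1y = 8.782 × 10^-3;  mass: 74.55x + 119.00y = 0.7760
Solving, x = 6.054 × 10^-3 mol, y = 2.729 × 10^-3 mol
mass of KCl = 6.054 × 10^-3 × 74.55 = 0.4513 g
% KCl = 0.4513 / 0.7760 × 100 = 58.16 %

58.16 %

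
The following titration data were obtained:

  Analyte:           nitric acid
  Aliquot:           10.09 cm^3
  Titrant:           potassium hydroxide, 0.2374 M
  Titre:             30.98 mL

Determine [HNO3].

0.7289 M

HNO3 + KOH → KNO3 + H2O
n(KOH) = 0.03098 L × 0.2374 mol/L = 7.355 × 10^-3 mol
n(HNO3) = 7.355 × 10^-3 mol (1:1 mole ratio)
[HNO3] = 7.355 × 10^-3 mol / 0.01009 L = 0.7289 mol/L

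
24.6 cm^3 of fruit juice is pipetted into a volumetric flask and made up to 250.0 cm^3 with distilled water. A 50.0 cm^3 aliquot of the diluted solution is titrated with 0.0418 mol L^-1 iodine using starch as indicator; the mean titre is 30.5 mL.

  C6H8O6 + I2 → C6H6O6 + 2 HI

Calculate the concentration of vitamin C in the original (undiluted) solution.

n(I2) = 0.0305 × 0.0418 = 1.27 × 10^-3 mol
n(C6H8O6) in the aliquot = 1.27 × 10^-3 mol (1:1 ratio)
[C6H8O6]_dilute = 1.27 × 10^-3 / 0.0500 = 0.0255 mol/L
Dilution factor = 250.0 / 24.6 = 10.16
[C6H8O6]_stock = 0.0255 × 10.16 = 0.259 mol/L

0.259 mol/L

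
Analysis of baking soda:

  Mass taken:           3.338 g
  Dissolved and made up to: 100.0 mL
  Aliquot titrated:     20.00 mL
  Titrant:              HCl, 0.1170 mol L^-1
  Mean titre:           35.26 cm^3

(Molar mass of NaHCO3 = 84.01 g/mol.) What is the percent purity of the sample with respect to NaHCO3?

NaHCO3 + HCl → NaCl + H2O + CO2
n(HCl) per titration = 0.03526 × 0.1170 = 4.125 × 10^-3 mol
n(NaHCO3) in each aliquot = 4.125 × 10^-3 mol (1:1 ratio)
n(NaHCO3) in the whole flask = 4.125 × 10^-3 × 100.0/20.00 = 0.02063 mol
mass of NaHCO3 = 0.02063 × 84.01 = 1.733 g
% NaHCO3 = 1.733 / 3.338 × 100 = 51.91 %

51.91 %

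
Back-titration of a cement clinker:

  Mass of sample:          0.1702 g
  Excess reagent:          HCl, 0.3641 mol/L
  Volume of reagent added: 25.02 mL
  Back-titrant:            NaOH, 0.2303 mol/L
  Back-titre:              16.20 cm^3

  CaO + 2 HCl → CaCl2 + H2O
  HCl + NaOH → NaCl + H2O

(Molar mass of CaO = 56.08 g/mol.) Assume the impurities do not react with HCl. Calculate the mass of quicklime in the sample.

n(HCl) added = 0.02502 × 0.3641 = 9.110 × 10^-3 mol
n(NaOH) used in back-titration = 0.01620 × 0.2303 = 3.731 × 10^-3 mol
n(HCl) left over = 3.731 × 10^-3 mol (1:1 ratio)
n(HCl) consumed by analyte = 9.110 × 10^-3 − 3.731 × 10^-3 = 5.379 × 10^-3 mol
From the 1:2 ratio, n(CaO) = 1/2 × 5.379 × 10^-3 = 2.689 × 10^-3 mol
mass of CaO = 2.689 × 10^-3 × 56.08 = 0.1508 g

0.1508 g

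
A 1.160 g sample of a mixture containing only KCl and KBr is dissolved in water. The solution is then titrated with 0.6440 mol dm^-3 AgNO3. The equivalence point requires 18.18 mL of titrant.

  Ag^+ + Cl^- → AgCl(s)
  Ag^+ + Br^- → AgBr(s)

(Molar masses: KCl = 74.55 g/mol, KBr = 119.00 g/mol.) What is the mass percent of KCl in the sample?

n(AgNO3) = 0.01818 × 0.6440 = 0.01171 mol
Let x = n(KCl), y = n(KBr).
Titrant: 1x + 1y = 0.01171;  mass: 74.55x + 119.00y = 1.160
Solving, x = 5.247 × 10^-3 mol, y = 6.461 × 10^-3 mol
mass of KCl = 5.247 × 10^-3 × 74.55 = 0.3912 g
% KCl = 0.3912 / 1.160 × 100 = 33.72 %

33.72 %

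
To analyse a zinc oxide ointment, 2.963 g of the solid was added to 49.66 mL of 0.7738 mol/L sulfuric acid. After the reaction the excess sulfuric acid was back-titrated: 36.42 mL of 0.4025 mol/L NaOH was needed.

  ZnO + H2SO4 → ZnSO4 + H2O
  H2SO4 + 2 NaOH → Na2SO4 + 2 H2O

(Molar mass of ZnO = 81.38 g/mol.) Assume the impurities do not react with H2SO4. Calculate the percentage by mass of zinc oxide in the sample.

n(H2SO4) added = 0.04966 × 0.7738 = 0.03843 mol
n(NaOH) used in back-titration = 0.03642 × 0.4025 = 0.01466 mol
From the 1:2 ratio, n(H2SO4) left over = 1/2 × 0.01466 = 7.330 × 10^-3 mol
n(H2SO4) consumed by analyte = 0.03843 − 7.330 × 10^-3 = 0.03110 mol
n(ZnO) = 0.03110 mol (1:1 ratio)
mass of ZnO = 0.03110 × 81.38 = 2.531 g
% ZnO = 2.531 / 2.963 × 100 = 85.41 %

85.41 %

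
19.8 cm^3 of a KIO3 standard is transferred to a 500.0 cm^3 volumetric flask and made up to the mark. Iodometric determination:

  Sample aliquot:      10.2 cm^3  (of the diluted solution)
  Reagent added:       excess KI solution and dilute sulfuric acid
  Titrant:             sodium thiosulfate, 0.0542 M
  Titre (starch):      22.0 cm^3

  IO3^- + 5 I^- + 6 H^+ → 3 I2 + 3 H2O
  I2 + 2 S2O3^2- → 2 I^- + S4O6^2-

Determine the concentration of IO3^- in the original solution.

n(S2O3^2-) = 0.0220 × 0.0542 = 1.19 × 10^-3 mol
n(I2) = n(S2O3^2-)/2 = 5.96 × 10^-4 mol
From the 1:3 ratio, n(IO3^-) in the aliquot = 1/3 × 5.96 × 10^-4 = 1.99 × 10^-4 mol
[IO3^-]_dilute = 1.99 × 10^-4 / 0.0102 = 0.0195 mol/L
[IO3^-]_original = 0.0195 × 500.0/19.8 = 0.492 mol/L

0.492 M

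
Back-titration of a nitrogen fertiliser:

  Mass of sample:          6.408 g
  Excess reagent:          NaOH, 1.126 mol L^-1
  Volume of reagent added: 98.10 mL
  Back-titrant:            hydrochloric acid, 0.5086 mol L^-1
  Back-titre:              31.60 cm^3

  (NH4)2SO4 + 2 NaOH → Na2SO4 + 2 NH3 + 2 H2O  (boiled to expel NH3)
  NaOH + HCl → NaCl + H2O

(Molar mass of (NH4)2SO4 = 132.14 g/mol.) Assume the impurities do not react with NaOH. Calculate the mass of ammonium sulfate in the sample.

6.236 g

n(NaOH) added = 0.09810 × 1.126 = 0.1105 mol
n(HCl) used in back-titration = 0.03160 × 0.5086 = 0.01607 mol
n(NaOH) left over = 0.01607 mol (1:1 ratio)
n(NaOH) consumed by analyte = 0.1105 − 0.01607 = 0.09439 mol
From the 1:2 ratio, n((NH4)2SO4) = 1/2 × 0.09439 = 0.04719 mol
mass of (NH4)2SO4 = 0.04719 × 132.14 = 6.236 g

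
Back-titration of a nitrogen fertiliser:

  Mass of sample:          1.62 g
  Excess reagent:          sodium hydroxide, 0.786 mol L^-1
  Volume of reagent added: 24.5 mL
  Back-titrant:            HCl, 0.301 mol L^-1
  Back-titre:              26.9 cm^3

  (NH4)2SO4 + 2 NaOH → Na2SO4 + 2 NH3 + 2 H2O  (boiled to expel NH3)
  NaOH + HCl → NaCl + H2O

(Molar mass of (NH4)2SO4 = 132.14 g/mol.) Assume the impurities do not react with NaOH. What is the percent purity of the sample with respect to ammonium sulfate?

n(NaOH) added = 0.0245 × 0.786 = 0.0193 mol
n(HCl) used in back-titration = 0.0269 × 0.301 = 8.10 × 10^-3 mol
n(NaOH) left over = 8.10 × 10^-3 mol (1:1 ratio)
n(NaOH) consumed by analyte = 0.0193 − 8.10 × 10^-3 = 0.0112 mol
From the 1:2 ratio, n((NH4)2SO4) = 1/2 × 0.0112 = 5.58 × 10^-3 mol
mass of (NH4)2SO4 = 5.58 × 10^-3 × 132.14 = 0.737 g
% (NH4)2SO4 = 0.737 / 1.62 × 100 = 45.5 %

45.5 %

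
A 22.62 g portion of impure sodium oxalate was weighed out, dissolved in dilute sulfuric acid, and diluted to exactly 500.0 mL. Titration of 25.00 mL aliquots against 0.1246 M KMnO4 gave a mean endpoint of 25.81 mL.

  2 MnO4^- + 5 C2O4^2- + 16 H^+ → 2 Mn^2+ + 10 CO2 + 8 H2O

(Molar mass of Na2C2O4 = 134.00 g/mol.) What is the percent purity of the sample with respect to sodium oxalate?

95.26 %

n(KMnO4) per titration = 0.02581 × 0.1246 = 3.216 × 10^-3 mol
From the 5:2 ratio, n(Na2C2O4) in each aliquot = 5/2 × 3.216 × 10^-3 = 8.040 × 10^-3 mol
n(Na2C2O4) in the whole flask = 8.040 × 10^-3 × 500.0/25.00 = 0.1608 mol
mass of Na2C2O4 = 0.1608 × 134.00 = 21.55 g
% Na2C2O4 = 21.55 / 22.62 × 100 = 95.26 %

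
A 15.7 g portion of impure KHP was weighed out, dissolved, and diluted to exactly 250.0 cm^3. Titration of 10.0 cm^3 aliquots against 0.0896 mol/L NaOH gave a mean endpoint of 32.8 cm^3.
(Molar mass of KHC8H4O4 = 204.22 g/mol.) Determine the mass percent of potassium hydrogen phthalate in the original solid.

95.6 %

KHC8H4O4 + NaOH → KNaC8H4O4 + H2O
n(NaOH) per titration = 0.0328 × 0.0896 = 2.94 × 10^-3 mol
n(KHC8H4O4) in each aliquot = 2.94 × 10^-3 mol (1:1 ratio)
n(KHC8H4O4) in the whole flask = 2.94 × 10^-3 × 250.0/10.0 = 0.0735 mol
mass of KHC8H4O4 = 0.0735 × 204.22 = 15.0 g
% KHC8H4O4 = 15.0 / 15.7 × 100 = 95.6 %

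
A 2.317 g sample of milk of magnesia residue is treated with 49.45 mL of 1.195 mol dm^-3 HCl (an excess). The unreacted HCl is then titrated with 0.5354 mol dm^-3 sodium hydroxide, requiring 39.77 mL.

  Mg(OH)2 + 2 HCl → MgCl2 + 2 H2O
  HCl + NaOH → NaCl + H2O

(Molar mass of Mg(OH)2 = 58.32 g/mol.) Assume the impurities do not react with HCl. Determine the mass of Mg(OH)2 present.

n(HCl) added = 0.04945 × 1.195 = 0.05909 mol
n(NaOH) used in back-titration = 0.03977 × 0.5354 = 0.02129 mol
n(HCl) left over = 0.02129 mol (1:1 ratio)
n(HCl) consumed by analyte = 0.05909 − 0.02129 = 0.03780 mol
From the 1:2 ratio, n(Mg(OH)2) = 1/2 × 0.03780 = 0.01890 mol
mass of Mg(OH)2 = 0.01890 × 58.32 = 1.102 g

1.102 g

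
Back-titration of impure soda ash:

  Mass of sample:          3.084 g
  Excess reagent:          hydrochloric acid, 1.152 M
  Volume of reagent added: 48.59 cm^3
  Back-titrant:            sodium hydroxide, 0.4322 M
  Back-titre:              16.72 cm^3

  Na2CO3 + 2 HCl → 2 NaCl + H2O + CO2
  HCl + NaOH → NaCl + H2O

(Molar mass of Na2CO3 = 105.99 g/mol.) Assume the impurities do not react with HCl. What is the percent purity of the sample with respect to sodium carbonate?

n(HCl) added = 0.04859 × 1.152 = 0.05598 mol
n(NaOH) used in back-titration = 0.01672 × 0.4322 = 7.226 × 10^-3 mol
n(HCl) left over = 7.226 × 10^-3 mol (1:1 ratio)
n(HCl) consumed by analyte = 0.05598 − 7.226 × 10^-3 = 0.04875 mol
From the 1:2 ratio, n(Na2CO3) = 1/2 × 0.04875 = 0.02437 mol
mass of Na2CO3 = 0.02437 × 105.99 = 2.583 g
% Na2CO3 = 2.583 / 3.084 × 100 = 83.77 %

83.77 %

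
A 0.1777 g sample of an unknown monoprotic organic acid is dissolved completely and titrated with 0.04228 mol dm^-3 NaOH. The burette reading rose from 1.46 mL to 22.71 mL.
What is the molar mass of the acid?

197.8 g/mol

n(NaOH) = 0.02125 L × 0.04228 mol/L = 8.984 × 10^-4 mol
n(HA) = 8.984 × 10^-4 mol (1:1 ratio)
M = m / n = 0.1777 g / 8.984 × 10^-4 mol = 197.8 g/mol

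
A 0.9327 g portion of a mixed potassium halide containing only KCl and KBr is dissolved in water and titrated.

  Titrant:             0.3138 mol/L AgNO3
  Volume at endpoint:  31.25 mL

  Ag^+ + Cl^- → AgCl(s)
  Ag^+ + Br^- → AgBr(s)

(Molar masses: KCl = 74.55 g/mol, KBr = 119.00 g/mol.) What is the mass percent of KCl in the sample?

n(AgNO3) = 0.03125 × 0.3138 = 9.806 × 10^-3 mol
Let x = n(KCl), y = n(KBr).
Titrant: 1x + 1y = 9.806 × 10^-3;  mass: 74.55x + 119.00y = 0.9327
Solving, x = 5.270 × 10^-3 mol, y = 4.536 × 10^-3 mol
mass of KCl = 5.270 × 10^-3 × 74.55 = 0.3929 g
% KCl = 0.3929 / 0.9327 × 100 = 42.12 %

42.12 %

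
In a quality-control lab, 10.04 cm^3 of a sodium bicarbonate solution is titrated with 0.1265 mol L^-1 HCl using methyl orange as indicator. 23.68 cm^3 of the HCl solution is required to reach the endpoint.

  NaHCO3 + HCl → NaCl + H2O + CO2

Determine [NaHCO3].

n(HCl) = 0.02368 L × 0.1265 mol/L = 2.996 × 10^-3 mol
n(NaHCO3) = 2.996 × 10^-3 mol (1:1 mole ratio)
[NaHCO3] = 2.996 × 10^-3 mol / 0.01004 L = 0.2984 mol/L

0.2984 mol/L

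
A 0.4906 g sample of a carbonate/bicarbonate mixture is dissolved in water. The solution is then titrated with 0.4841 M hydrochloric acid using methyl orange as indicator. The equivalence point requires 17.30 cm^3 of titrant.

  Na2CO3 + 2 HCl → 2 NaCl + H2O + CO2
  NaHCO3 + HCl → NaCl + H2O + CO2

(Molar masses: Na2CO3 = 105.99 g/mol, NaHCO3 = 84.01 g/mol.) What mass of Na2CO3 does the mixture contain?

n(HCl) = 0.01730 × 0.4841 = 8.375 × 10^-3 mol
Let x = n(Na2CO3), y = n(NaHCO3).
Titrant: 2x + 1y = 8.375 × 10^-3;  mass: 105.99x + 84.01y = 0.4906
Solving, x = 3.433 × 10^-3 mol, y = 1.508 × 10^-3 mol
mass of Na2CO3 = 3.433 × 10^-3 × 105.99 = 0.3639 g

0.3639 g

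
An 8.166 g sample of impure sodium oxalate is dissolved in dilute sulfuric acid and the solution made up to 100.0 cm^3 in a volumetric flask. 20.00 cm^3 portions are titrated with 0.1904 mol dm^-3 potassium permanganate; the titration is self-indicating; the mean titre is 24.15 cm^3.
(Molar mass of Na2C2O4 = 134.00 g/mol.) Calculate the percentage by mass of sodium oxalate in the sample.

94.32 %

2 MnO4^- + 5 C2O4^2- + 16 H^+ → 2 Mn^2+ + 10 CO2 + 8 H2O
n(KMnO4) per titration = 0.02415 × 0.1904 = 4.598 × 10^-3 mol
From the 5:2 ratio, n(Na2C2O4) in each aliquot = 5/2 × 4.598 × 10^-3 = 0.01150 mol
n(Na2C2O4) in the whole flask = 0.01150 × 100.0/20.00 = 0.05748 mol
mass of Na2C2O4 = 0.05748 × 134.00 = 7.702 g
% Na2C2O4 = 7.702 / 8.166 × 100 = 94.32 %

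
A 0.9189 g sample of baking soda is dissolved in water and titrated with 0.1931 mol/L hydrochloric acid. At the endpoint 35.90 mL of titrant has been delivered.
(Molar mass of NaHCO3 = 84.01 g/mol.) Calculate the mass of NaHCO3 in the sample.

NaHCO3 + HCl → NaCl + H2O + CO2
n(HCl) = 0.03590 L × 0.1931 mol/L = 6.932 × 10^-3 mol
n(NaHCO3) = 6.932 × 10^-3 mol (1:1 ratio)
mass of NaHCO3 = 6.932 × 10^-3 × 84.01 g/mol = 0.5824 g

0.5824 g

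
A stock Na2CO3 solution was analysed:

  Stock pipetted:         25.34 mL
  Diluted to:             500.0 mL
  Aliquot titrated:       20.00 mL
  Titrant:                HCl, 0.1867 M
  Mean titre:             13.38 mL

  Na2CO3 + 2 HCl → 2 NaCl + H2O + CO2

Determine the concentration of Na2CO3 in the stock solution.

n(HCl) = 0.01338 × 0.1867 = 2.498 × 10^-3 mol
From the 1:2 ratio, n(Na2CO3) in the aliquot = 1/2 × 2.498 × 10^-3 = 1.249 × 10^-3 mol
[Na2CO3]_dilute = 1.249 × 10^-3 / 0.02000 = 0.06245 mol/L
Dilution factor = 500.0 / 25.34 = 19.73
[Na2CO3]_stock = 0.06245 × 19.73 = 1.232 mol/L

1.232 M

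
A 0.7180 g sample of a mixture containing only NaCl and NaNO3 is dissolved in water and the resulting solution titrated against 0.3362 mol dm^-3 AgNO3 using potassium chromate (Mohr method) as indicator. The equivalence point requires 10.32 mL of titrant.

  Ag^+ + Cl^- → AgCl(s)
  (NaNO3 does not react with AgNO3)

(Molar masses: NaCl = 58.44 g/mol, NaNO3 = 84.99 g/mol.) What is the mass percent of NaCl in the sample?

n(AgNO3) = 0.01032 × 0.3362 = 3.470 × 10^-3 mol
Let x = n(NaCl), y = n(NaNO3).
Titrant: 1x = 3.470 × 10^-3;  mass: 58.44x + 84.99y = 0.7180
Solving, x = 3.470 × 10^-3 mol, y = 6.062 × 10^-3 mol
mass of NaCl = 3.470 × 10^-3 × 58.44 = 0.2028 g
% NaCl = 0.2028 / 0.7180 × 100 = 28.24 %

28.24 %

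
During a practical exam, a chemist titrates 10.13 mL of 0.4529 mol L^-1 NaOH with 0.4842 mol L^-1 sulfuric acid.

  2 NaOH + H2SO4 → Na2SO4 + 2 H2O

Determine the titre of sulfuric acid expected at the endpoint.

n(NaOH) = 0.01013 L × 0.4529 mol/L = 4.588 × 10^-3 mol
From the 1:2 stoichiometry, n(H2SO4) = 1/2 × 4.588 × 10^-3 = 2.294 × 10^-3 mol
V(H2SO4) = 2.294 × 10^-3 mol / 0.4842 mol/L = 0.004738 L = 4.738 mL

4.738 mL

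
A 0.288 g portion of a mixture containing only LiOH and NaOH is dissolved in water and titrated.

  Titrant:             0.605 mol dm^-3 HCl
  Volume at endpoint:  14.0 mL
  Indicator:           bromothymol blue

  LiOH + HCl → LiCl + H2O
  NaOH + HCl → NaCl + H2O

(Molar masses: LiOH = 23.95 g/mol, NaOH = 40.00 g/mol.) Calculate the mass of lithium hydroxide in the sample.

n(HCl) = 0.0140 × 0.605 = 8.47 × 10^-3 mol
Let x = n(LiOH), y = n(NaOH).
Titrant: 1x + 1y = 8.47 × 10^-3;  mass: 23.95x + 40.00y = 0.288
Solving, x = 3.17 × 10^-3 mol, y = 5.30 × 10^-3 mol
mass of LiOH = 3.17 × 10^-3 × 23.95 = 0.0758 g

0.0758 g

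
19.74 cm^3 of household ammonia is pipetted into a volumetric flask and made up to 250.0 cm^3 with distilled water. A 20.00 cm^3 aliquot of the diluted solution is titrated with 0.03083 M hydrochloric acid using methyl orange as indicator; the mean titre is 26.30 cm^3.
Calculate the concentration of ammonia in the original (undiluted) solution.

NH3 + HCl → NH4Cl
n(HCl) = 0.02630 × 0.03083 = 8.108 × 10^-4 mol
n(NH3) in the aliquot = 8.108 × 10^-4 mol (1:1 ratio)
[NH3]_dilute = 8.108 × 10^-4 / 0.02000 = 0.04054 mol/L
Dilution factor = 250.0 / 19.74 = 12.66
[NH3]_stock = 0.04054 × 12.66 = 0.5134 mol/L

0.5134 M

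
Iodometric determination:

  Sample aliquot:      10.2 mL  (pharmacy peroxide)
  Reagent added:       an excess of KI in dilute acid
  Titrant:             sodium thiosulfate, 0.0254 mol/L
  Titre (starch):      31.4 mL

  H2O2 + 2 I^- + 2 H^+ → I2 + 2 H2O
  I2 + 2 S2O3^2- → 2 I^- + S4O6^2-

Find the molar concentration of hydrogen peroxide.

0.0391 mol/L

n(S2O3^2-) = 0.0314 × 0.0254 = 7.98 × 10^-4 mol
n(I2) = n(S2O3^2-)/2 = 3.99 × 10^-4 mol
n(H2O2) in the aliquot = 3.99 × 10^-4 mol (1:1 ratio)
[H2O2] = 3.99 × 10^-4 / 0.0102 = 0.0391 mol/L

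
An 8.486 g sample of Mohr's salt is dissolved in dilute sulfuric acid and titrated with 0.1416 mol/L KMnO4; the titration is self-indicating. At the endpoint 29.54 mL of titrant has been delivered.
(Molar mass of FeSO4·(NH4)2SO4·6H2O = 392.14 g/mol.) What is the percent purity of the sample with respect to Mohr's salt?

MnO4^- + 5 Fe^2+ + 8 H^+ → Mn^2+ + 5 Fe^3+ + 4 H2O
n(KMnO4) = 0.02954 L × 0.1416 mol/L = 4.183 × 10^-3 mol
From the 5:1 ratio, n(FeSO4·(NH4)2SO4·6H2O) = 5/1 × 4.183 × 10^-3 = 0.02091 mol
mass of FeSO4·(NH4)2SO4·6H2O = 0.02091 × 392.14 g/mol = 8.201 g
% FeSO4·(NH4)2SO4·6H2O = 8.201 / 8.486 × 100 = 96.65 %

96.65 %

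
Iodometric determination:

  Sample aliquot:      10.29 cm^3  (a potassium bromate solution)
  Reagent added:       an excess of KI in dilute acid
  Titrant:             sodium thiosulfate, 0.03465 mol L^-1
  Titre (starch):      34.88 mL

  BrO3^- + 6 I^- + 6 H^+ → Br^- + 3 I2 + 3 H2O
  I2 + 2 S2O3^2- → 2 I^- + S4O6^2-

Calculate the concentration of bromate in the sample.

0.01958 mol/L

n(S2O3^2-) = 0.03488 × 0.03465 = 1.209 × 10^-3 mol
n(I2) = n(S2O3^2-)/2 = 6.043 × 10^-4 mol
From the 1:3 ratio, n(BrO3^-) in the aliquot = 1/3 × 6.043 × 10^-4 = 2.014 × 10^-4 mol
[BrO3^-] = 2.014 × 10^-4 / 0.01029 = 0.01958 mol/L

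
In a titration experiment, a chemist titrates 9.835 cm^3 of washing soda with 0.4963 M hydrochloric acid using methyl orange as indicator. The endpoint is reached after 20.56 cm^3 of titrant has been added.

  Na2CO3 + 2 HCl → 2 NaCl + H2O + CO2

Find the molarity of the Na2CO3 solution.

0.5188 M

n(HCl) = 0.02056 L × 0.4963 mol/L = 0.01020 mol
From the 1:2 mole ratio, n(Na2CO3) = 1/2 × 0.01020 = 5.102 × 10^-3 mol
[Na2CO3] = 5.102 × 10^-3 mol / 0.009835 L = 0.5188 mol/L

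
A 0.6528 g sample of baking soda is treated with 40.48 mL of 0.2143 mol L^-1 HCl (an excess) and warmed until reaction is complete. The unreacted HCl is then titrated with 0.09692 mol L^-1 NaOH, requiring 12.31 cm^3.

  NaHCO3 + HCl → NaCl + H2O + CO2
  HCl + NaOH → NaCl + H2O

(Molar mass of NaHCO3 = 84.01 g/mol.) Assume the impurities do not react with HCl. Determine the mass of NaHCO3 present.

n(HCl) added = 0.04048 × 0.2143 = 8.675 × 10^-3 mol
n(NaOH) used in back-titration = 0.01231 × 0.09692 = 1.193 × 10^-3 mol
n(HCl) left over = 1.193 × 10^-3 mol (1:1 ratio)
n(HCl) consumed by analyte = 8.675 × 10^-3 − 1.193 × 10^-3 = 7.482 × 10^-3 mol
n(NaHCO3) = 7.482 × 10^-3 mol (1:1 ratio)
mass of NaHCO3 = 7.482 × 10^-3 × 84.01 = 0.6285 g

0.6285 g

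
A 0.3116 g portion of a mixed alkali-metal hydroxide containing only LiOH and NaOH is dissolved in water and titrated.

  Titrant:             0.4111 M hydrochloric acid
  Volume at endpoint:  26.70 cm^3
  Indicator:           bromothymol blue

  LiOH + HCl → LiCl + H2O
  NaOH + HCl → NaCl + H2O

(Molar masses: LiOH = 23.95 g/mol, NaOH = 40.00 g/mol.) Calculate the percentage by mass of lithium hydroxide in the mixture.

n(HCl) = 0.02670 × 0.4111 = 0.01098 mol
Let x = n(LiOH), y = n(NaOH).
Titrant: 1x + 1y = 0.01098;  mass: 23.95x + 40.00y = 0.3116
Solving, x = 7.941 × 10^-3 mol, y = 3.035 × 10^-3 mol
mass of LiOH = 7.941 × 10^-3 × 23.95 = 0.1902 g
% LiOH = 0.1902 / 0.3116 × 100 = 61.04 %

61.04 %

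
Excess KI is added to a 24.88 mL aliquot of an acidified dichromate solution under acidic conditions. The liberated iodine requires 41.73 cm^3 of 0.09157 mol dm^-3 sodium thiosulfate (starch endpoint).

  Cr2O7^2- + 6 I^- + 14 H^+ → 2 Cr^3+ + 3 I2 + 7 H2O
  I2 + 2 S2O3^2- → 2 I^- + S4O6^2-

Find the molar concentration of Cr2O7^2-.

n(S2O3^2-) = 0.04173 × 0.09157 = 3.821 × 10^-3 mol
n(I2) = n(S2O3^2-)/2 = 1.911 × 10^-3 mol
From the 1:3 ratio, n(Cr2O7^2-) in the aliquot = 1/3 × 1.911 × 10^-3 = 6.369 × 10^-4 mol
[Cr2O7^2-] = 6.369 × 10^-4 / 0.02488 = 0.02560 mol/L

0.02560 mol/L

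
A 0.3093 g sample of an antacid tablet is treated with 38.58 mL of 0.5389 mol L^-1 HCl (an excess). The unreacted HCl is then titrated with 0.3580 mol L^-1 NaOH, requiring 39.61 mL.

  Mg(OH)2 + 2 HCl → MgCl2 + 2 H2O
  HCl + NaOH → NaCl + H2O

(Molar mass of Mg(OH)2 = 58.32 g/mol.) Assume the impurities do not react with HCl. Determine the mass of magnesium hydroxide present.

n(HCl) added = 0.03858 × 0.5389 = 0.02079 mol
n(NaOH) used in back-titration = 0.03961 × 0.3580 = 0.01418 mol
n(HCl) left over = 0.01418 mol (1:1 ratio)
n(HCl) consumed by analyte = 0.02079 − 0.01418 = 6.610 × 10^-3 mol
From the 1:2 ratio, n(Mg(OH)2) = 1/2 × 6.610 × 10^-3 = 3.305 × 10^-3 mol
mass of Mg(OH)2 = 3.305 × 10^-3 × 58.32 = 0.1928 g

0.1928 g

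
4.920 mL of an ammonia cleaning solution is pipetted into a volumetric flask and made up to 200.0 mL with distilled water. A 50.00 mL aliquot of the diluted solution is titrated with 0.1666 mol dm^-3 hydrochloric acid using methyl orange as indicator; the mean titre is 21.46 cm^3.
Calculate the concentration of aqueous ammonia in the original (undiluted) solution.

2.907 mol/L

NH3 + HCl → NH4Cl
n(HCl) = 0.02146 × 0.1666 = 3.575 × 10^-3 mol
n(NH3) in the aliquot = 3.575 × 10^-3 mol (1:1 ratio)
[NH3]_dilute = 3.575 × 10^-3 / 0.05000 = 0.07150 mol/L
Dilution factor = 200.0 / 4.920 = 40.65
[NH3]_stock = 0.07150 × 40.65 = 2.907 mol/L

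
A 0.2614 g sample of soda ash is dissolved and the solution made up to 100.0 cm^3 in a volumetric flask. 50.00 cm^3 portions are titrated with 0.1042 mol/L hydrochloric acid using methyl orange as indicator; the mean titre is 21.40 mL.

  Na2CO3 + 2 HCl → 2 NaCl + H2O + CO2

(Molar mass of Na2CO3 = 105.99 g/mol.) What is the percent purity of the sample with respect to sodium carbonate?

n(HCl) per titration = 0.02140 × 0.1042 = 2.230 × 10^-3 mol
From the 1:2 ratio, n(Na2CO3) in each aliquot = 1/2 × 2.230 × 10^-3 = 1.115 × 10^-3 mol
n(Na2CO3) in the whole flask = 1.115 × 10^-3 × 100.0/50.00 = 2.230 × 10^-3 mol
mass of Na2CO3 = 2.230 × 10^-3 × 105.99 = 0.2363 g
% Na2CO3 = 0.2363 / 0.2614 × 100 = 90.42 %

90.42 %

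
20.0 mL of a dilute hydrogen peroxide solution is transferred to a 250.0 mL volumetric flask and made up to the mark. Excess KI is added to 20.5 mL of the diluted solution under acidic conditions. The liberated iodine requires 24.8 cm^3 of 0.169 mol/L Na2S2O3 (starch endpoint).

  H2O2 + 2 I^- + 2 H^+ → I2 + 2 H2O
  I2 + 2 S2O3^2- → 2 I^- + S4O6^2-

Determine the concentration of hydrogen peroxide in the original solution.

1.28 mol/L

n(S2O3^2-) = 0.0248 × 0.169 = 4.19 × 10^-3 mol
n(I2) = n(S2O3^2-)/2 = 2.10 × 10^-3 mol
n(H2O2) in the aliquot = 2.10 × 10^-3 mol (1:1 ratio)
[H2O2]_dilute = 2.10 × 10^-3 / 0.0205 = 0.102 mol/L
[H2O2]_original = 0.102 × 250.0/20.0 = 1.28 mol/L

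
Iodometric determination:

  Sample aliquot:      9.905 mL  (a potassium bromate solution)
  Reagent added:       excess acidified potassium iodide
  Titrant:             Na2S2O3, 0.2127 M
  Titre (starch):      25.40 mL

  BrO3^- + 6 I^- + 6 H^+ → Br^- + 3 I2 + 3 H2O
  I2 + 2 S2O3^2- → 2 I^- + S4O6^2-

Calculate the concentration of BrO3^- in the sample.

n(S2O3^2-) = 0.02540 × 0.2127 = 5.403 × 10^-3 mol
n(I2) = n(S2O3^2-)/2 = 2.701 × 10^-3 mol
From the 1:3 ratio, n(BrO3^-) in the aliquot = 1/3 × 2.701 × 10^-3 = 9.004 × 10^-4 mol
[BrO3^-] = 9.004 × 10^-4 / 0.009905 = 0.09091 mol/L

0.09091 M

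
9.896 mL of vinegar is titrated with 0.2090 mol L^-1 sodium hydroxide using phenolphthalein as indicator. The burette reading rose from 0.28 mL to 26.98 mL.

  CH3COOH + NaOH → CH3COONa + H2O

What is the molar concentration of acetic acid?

0.5639 mol/L

n(NaOH) = 0.02670 L × 0.2090 mol/L = 5.580 × 10^-3 mol
n(CH3COOH) = 5.580 × 10^-3 mol (1:1 mole ratio)
[CH3COOH] = 5.580 × 10^-3 mol / 0.009896 L = 0.5639 mol/L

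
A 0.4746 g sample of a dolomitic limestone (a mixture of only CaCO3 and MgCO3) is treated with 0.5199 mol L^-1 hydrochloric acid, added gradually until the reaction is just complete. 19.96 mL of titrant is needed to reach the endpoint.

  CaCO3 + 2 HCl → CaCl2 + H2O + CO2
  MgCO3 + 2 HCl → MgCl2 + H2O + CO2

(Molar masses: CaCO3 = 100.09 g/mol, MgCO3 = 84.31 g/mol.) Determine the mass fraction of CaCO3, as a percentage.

n(HCl) = 0.01996 × 0.5199 = 0.01038 mol
Let x = n(CaCO3), y = n(MgCO3).
Titrant: 2x + 2y = 0.01038;  mass: 100.09x + 84.31y = 0.4746
Solving, x = 2.354 × 10^-3 mol, y = 2.834 × 10^-3 mol
mass of CaCO3 = 2.354 × 10^-3 × 100.09 = 0.2356 g
% CaCO3 = 0.2356 / 0.4746 × 100 = 49.65 %

49.65 %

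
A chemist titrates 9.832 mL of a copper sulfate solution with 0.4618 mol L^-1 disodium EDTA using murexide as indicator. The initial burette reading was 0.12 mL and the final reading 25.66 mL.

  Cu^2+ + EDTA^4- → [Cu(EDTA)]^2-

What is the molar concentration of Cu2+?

1.200 mol/L

n(EDTA) = 0.02554 L × 0.4618 mol/L = 0.01179 mol
n(Cu2+) = 0.01179 mol (1:1 mole ratio)
[Cu2+] = 0.01179 mol / 0.009832 L = 1.200 mol/L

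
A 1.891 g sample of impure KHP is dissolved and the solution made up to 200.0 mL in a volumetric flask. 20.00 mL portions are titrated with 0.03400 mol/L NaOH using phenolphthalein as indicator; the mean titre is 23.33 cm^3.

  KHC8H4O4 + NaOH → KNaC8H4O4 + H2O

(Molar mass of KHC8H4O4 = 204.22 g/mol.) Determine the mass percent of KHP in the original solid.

85.66 %

n(NaOH) per titration = 0.02333 × 0.03400 = 7.932 × 10^-4 mol
n(KHC8H4O4) in each aliquot = 7.932 × 10^-4 mol (1:1 ratio)
n(KHC8H4O4) in the whole flask = 7.932 × 10^-4 × 200.0/20.00 = 7.932 × 10^-3 mol
mass of KHC8H4O4 = 7.932 × 10^-3 × 204.22 = 1.620 g
% KHC8H4O4 = 1.620 / 1.891 × 100 = 85.66 %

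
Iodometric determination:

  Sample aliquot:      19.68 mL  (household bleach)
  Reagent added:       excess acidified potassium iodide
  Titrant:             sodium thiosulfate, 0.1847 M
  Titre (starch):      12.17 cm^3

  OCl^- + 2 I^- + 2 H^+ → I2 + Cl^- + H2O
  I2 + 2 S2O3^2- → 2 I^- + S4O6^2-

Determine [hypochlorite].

n(S2O3^2-) = 0.01217 × 0.1847 = 2.248 × 10^-3 mol
n(I2) = n(S2O3^2-)/2 = 1.124 × 10^-3 mol
n(OCl^-) in the aliquot = 1.124 × 10^-3 mol (1:1 ratio)
[OCl^-] = 1.124 × 10^-3 / 0.01968 = 0.05711 mol/L

0.05711 M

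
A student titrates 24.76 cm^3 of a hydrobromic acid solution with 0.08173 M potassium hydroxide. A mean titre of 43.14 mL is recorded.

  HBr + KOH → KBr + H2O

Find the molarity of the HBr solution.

0.1424 M

n(KOH) = 0.04314 L × 0.08173 mol/L = 3.526 × 10^-3 mol
n(HBr) = 3.526 × 10^-3 mol (1:1 mole ratio)
[HBr] = 3.526 × 10^-3 mol / 0.02476 L = 0.1424 mol/L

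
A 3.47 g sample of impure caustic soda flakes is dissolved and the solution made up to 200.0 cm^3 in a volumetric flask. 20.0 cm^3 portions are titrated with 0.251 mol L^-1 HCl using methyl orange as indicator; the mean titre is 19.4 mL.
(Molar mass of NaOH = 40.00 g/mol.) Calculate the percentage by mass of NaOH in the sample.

56.1 %

NaOH + HCl → NaCl + H2O
n(HCl) per titration = 0.0194 × 0.251 = 4.87 × 10^-3 mol
n(NaOH) in each aliquot = 4.87 × 10^-3 mol (1:1 ratio)
n(NaOH) in the whole flask = 4.87 × 10^-3 × 200.0/20.0 = 0.0487 mol
mass of NaOH = 0.0487 × 40.00 = 1.95 g
% NaOH = 1.95 / 3.47 × 100 = 56.1 %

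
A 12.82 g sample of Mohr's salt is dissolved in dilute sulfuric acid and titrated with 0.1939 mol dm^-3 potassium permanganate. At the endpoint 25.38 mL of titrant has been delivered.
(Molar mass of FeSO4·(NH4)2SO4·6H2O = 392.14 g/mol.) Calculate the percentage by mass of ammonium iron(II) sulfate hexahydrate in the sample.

MnO4^- + 5 Fe^2+ + 8 H^+ → Mn^2+ + 5 Fe^3+ + 4 H2O
n(KMnO4) = 0.02538 L × 0.1939 mol/L = 4.921 × 10^-3 mol
From the 5:1 ratio, n(FeSO4·(NH4)2SO4·6H2O) = 5/1 × 4.921 × 10^-3 = 0.02461 mol
mass of FeSO4·(NH4)2SO4·6H2O = 0.02461 × 392.14 g/mol = 9.649 g
% FeSO4·(NH4)2SO4·6H2O = 9.649 / 12.82 × 100 = 75.26 %

75.26 %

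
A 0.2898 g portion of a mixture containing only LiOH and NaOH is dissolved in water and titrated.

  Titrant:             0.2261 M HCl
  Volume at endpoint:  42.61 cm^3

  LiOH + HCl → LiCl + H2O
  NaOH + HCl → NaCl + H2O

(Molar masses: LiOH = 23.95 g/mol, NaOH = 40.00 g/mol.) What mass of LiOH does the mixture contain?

0.1426 g

n(HCl) = 0.04261 × 0.2261 = 9.634 × 10^-3 mol
Let x = n(LiOH), y = n(NaOH).
Titrant: 1x + 1y = 9.634 × 10^-3;  mass: 23.95x + 40.00y = 0.2898
Solving, x = 5.954 × 10^-3 mol, y = 3.680 × 10^-3 mol
mass of LiOH = 5.954 × 10^-3 × 23.95 = 0.1426 g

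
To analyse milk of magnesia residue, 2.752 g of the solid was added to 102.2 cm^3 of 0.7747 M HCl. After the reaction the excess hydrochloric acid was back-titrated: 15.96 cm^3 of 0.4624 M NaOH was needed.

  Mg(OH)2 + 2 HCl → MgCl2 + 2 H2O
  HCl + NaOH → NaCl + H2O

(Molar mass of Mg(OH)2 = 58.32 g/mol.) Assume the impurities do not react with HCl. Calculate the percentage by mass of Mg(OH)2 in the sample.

76.07 %

n(HCl) added = 0.1022 × 0.7747 = 0.07917 mol
n(NaOH) used in back-titration = 0.01596 × 0.4624 = 7.380 × 10^-3 mol
n(HCl) left over = 7.380 × 10^-3 mol (1:1 ratio)
n(HCl) consumed by analyte = 0.07917 − 7.380 × 10^-3 = 0.07179 mol
From the 1:2 ratio, n(Mg(OH)2) = 1/2 × 0.07179 = 0.03590 mol
mass of Mg(OH)2 = 0.03590 × 58.32 = 2.094 g
% Mg(OH)2 = 2.094 / 2.752 × 100 = 76.07 %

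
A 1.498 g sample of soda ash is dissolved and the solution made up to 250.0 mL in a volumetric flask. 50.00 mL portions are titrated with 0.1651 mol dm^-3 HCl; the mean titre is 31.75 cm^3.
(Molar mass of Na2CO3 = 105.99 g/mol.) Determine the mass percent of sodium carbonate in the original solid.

Na2CO3 + 2 HCl → 2 NaCl + H2O + CO2
n(HCl) per titration = 0.03175 × 0.1651 = 5.242 × 10^-3 mol
From the 1:2 ratio, n(Na2CO3) in each aliquot = 1/2 × 5.242 × 10^-3 = 2.621 × 10^-3 mol
n(Na2CO3) in the whole flask = 2.621 × 10^-3 × 250.0/50.00 = 0.01310 mol
mass of Na2CO3 = 0.01310 × 105.99 = 1.389 g
% Na2CO3 = 1.389 / 1.498 × 100 = 92.72 %

92.72 %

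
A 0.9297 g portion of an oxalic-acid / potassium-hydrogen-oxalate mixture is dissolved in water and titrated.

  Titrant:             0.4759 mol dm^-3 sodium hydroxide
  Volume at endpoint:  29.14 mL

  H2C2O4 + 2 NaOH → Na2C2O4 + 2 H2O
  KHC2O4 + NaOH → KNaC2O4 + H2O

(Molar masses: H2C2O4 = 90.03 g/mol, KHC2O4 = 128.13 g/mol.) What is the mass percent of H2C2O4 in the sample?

49.35 %

n(NaOH) = 0.02914 × 0.4759 = 0.01387 mol
Let x = n(H2C2O4), y = n(KHC2O4).
Titrant: 2x + 1y = 0.01387;  mass: 90.03x + 128.13y = 0.9297
Solving, x = 5.096 × 10^-3 mol, y = 3.675 × 10^-3 mol
mass of H2C2O4 = 5.096 × 10^-3 × 90.03 = 0.4588 g
% H2C2O4 = 0.4588 / 0.9297 × 100 = 49.35 %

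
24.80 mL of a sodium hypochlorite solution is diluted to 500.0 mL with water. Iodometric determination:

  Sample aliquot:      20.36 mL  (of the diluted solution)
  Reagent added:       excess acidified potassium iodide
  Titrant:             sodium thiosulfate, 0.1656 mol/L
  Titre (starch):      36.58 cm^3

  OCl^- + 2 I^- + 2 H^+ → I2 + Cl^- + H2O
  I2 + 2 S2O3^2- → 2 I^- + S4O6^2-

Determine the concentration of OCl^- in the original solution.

n(S2O3^2-) = 0.03658 × 0.1656 = 6.058 × 10^-3 mol
n(I2) = n(S2O3^2-)/2 = 3.029 × 10^-3 mol
n(OCl^-) in the aliquot = 3.029 × 10^-3 mol (1:1 ratio)
[OCl^-]_dilute = 3.029 × 10^-3 / 0.02036 = 0.1488 mol/L
[OCl^-]_original = 0.1488 × 500.0/24.80 = 2.999 mol/L

2.999 mol/L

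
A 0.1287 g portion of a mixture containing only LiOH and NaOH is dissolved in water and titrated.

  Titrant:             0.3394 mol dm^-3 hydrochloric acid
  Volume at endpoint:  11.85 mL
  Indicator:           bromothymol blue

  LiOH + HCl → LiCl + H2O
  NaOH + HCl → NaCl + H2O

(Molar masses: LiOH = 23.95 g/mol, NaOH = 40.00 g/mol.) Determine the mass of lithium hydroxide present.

n(HCl) = 0.01185 × 0.3394 = 4.022 × 10^-3 mol
Let x = n(LiOH), y = n(NaOH).
Titrant: 1x + 1y = 4.022 × 10^-3;  mass: 23.95x + 40.00y = 0.1287
Solving, x = 2.005 × 10^-3 mol, y = 2.017 × 10^-3 mol
mass of LiOH = 2.005 × 10^-3 × 23.95 = 0.04801 g

0.04801 g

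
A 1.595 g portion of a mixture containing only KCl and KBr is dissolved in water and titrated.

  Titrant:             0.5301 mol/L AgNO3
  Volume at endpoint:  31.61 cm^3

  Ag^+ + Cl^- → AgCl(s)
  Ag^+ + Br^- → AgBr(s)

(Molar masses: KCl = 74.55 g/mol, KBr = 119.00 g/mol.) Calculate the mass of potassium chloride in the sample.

n(AgNO3) = 0.03161 × 0.5301 = 0.01676 mol
Let x = n(KCl), y = n(KBr).
Titrant: 1x + 1y = 0.01676;  mass: 74.55x + 119.00y = 1.595
Solving, x = 8.977 × 10^-3 mol, y = 7.780 × 10^-3 mol
mass of KCl = 8.977 × 10^-3 × 74.55 = 0.6692 g

0.6692 g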